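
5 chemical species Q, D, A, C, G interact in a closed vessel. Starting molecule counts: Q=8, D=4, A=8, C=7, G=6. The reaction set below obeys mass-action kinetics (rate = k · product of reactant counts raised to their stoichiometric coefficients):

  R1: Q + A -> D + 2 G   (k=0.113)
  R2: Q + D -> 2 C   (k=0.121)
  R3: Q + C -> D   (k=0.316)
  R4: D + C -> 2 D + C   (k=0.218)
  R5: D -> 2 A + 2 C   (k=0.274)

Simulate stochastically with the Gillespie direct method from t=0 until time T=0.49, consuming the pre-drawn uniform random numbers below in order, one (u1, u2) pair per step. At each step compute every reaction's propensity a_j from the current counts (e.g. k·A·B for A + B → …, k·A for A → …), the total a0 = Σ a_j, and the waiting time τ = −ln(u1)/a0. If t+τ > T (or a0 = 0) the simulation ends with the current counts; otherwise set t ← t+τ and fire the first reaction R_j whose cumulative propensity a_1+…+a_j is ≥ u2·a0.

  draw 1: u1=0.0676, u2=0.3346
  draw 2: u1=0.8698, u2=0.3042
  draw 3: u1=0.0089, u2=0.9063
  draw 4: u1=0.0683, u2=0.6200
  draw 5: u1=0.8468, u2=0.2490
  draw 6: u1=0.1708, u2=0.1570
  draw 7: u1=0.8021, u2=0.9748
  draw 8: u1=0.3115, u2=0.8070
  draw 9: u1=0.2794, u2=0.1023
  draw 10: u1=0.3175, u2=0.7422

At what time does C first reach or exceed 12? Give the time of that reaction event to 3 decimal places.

t=0.000: Q=8 D=4 A=8 C=7 G=6
Draw 1: a1=7.232, a2=3.872, a3=17.696, a4=6.104, a5=1.096, a0=36.000; τ=−ln(0.0676)/36.000=0.075 → t=0.075; u2·a0=0.3346·36.000=12.046; a1+a2=11.104 < 12.046 ≤ a1+…+a3=28.800 → R3 fires; Q=7 D=5 A=8 C=6 G=6
Draw 2: a1=6.328, a2=4.235, a3=13.272, a4=6.540, a5=1.370, a0=31.745; τ=−ln(0.8698)/31.745=0.004 → t=0.079; u2·a0=0.3042·31.745=9.657; a1=6.328 < 9.657 ≤ a1+a2=10.563 → R2 fires; Q=6 D=4 A=8 C=8 G=6
Draw 3: a1=5.424, a2=2.904, a3=15.168, a4=6.976, a5=1.096, a0=31.568; τ=−ln(0.0089)/31.568=0.150 → t=0.229; u2·a0=0.9063·31.568=28.610; a1+…+a3=23.496 < 28.610 ≤ a1+…+a4=30.472 → R4 fires; Q=6 D=5 A=8 C=8 G=6
Draw 4: a1=5.424, a2=3.630, a3=15.168, a4=8.720, a5=1.370, a0=34.312; τ=−ln(0.0683)/34.312=0.078 → t=0.307; u2·a0=0.6200·34.312=21.273; a1+a2=9.054 < 21.273 ≤ a1+…+a3=24.222 → R3 fires; Q=5 D=6 A=8 C=7 G=6
Draw 5: a1=4.520, a2=3.630, a3=11.060, a4=9.156, a5=1.644, a0=30.010; τ=−ln(0.8468)/30.010=0.006 → t=0.313; u2·a0=0.2490·30.010=7.472; a1=4.520 < 7.472 ≤ a1+a2=8.150 → R2 fires; Q=4 D=5 A=8 C=9 G=6
Draw 6: a1=3.616, a2=2.420, a3=11.376, a4=9.810, a5=1.370, a0=28.592; τ=−ln(0.1708)/28.592=0.062 → t=0.374; u2·a0=0.1570·28.592=4.489; a1=3.616 < 4.489 ≤ a1+a2=6.036 → R2 fires; Q=3 D=4 A=8 C=11 G=6
Draw 7: a1=2.712, a2=1.452, a3=10.428, a4=9.592, a5=1.096, a0=25.280; τ=−ln(0.8021)/25.280=0.009 → t=0.383; u2·a0=0.9748·25.280=24.643; a1+…+a4=24.184 < 24.643 ≤ a1+…+a5=25.280 → R5 fires; Q=3 D=3 A=10 C=13 G=6
Draw 8: a1=3.390, a2=1.089, a3=12.324, a4=8.502, a5=0.822, a0=26.127; τ=−ln(0.3115)/26.127=0.045 → t=0.428; u2·a0=0.8070·26.127=21.084; a1+…+a3=16.803 < 21.084 ≤ a1+…+a4=25.305 → R4 fires; Q=3 D=4 A=10 C=13 G=6
Draw 9: a1=3.390, a2=1.452, a3=12.324, a4=11.336, a5=1.096, a0=29.598; τ=−ln(0.2794)/29.598=0.043 → t=0.471; u2·a0=0.1023·29.598=3.028 ≤ a1=3.390 → R1 fires; Q=2 D=5 A=9 C=13 G=8
Draw 10: a1=2.034, a2=1.210, a3=8.216, a4=14.170, a5=1.370, a0=27.000; τ=−ln(0.3175)/27.000=0.042 → t=0.513 > T=0.49: stop.
C first becomes ≥ 12 when it reaches 13 at the event at t=0.383.

Threshold first reached at t = 0.383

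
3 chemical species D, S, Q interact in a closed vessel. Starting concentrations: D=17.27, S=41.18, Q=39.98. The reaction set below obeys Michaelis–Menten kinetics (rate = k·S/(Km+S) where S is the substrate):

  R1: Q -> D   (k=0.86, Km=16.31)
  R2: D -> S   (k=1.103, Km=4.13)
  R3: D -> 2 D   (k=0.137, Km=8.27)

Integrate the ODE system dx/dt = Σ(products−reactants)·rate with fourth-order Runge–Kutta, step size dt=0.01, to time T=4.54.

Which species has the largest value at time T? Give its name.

Dominant species at T: S

RK4 with dt=0.01: 454 steps to T=4.54. Trajectory (selected grid times):
t=0.00: D=17.27 S=41.18 Q=39.98
t=0.50: D=17.18 S=41.62 Q=39.67
t=1.01: D=17.08 S=42.08 Q=39.36
t=1.51: D=16.99 S=42.52 Q=39.06
t=2.02: D=16.89 S=42.97 Q=38.75
t=2.52: D=16.80 S=43.42 Q=38.45
t=3.03: D=16.70 S=43.87 Q=38.14
t=3.53: D=16.60 S=44.31 Q=37.84
t=4.04: D=16.51 S=44.76 Q=37.53
t=4.54: D=16.41 S=45.20 Q=37.24
At T=4.54: D=16.41 S=45.20 Q=37.24; the largest is S.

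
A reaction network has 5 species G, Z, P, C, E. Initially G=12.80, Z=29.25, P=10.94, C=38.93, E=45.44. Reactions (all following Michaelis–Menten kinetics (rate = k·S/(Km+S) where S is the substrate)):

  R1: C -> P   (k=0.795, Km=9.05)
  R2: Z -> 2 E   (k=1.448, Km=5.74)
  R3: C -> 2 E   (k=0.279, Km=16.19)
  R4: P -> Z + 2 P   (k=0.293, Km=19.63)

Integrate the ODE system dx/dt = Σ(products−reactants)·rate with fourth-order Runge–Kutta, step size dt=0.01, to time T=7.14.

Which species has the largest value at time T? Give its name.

Dominant species at T: E

RK4 with dt=0.01: 714 steps to T=7.14. Trajectory (selected grid times):
t=0.00: G=12.80 Z=29.25 P=10.94 C=38.93 E=45.44
t=0.79: G=12.80 Z=28.38 P=11.53 C=38.27 E=47.66
t=1.59: G=12.80 Z=27.51 P=12.13 C=37.60 E=49.89
t=2.38: G=12.80 Z=26.65 P=12.73 C=36.94 E=52.09
t=3.17: G=12.80 Z=25.81 P=13.33 C=36.28 E=54.27
t=3.97: G=12.80 Z=24.96 P=13.93 C=35.62 E=56.47
t=4.76: G=12.80 Z=24.13 P=14.53 C=34.97 E=58.62
t=5.55: G=12.80 Z=23.31 P=15.12 C=34.32 E=60.77
t=6.35: G=12.80 Z=22.48 P=15.73 C=33.67 E=62.92
t=7.14: G=12.80 Z=21.68 P=16.33 C=33.02 E=65.03
At T=7.14: G=12.80 Z=21.68 P=16.33 C=33.02 E=65.03; the largest is E.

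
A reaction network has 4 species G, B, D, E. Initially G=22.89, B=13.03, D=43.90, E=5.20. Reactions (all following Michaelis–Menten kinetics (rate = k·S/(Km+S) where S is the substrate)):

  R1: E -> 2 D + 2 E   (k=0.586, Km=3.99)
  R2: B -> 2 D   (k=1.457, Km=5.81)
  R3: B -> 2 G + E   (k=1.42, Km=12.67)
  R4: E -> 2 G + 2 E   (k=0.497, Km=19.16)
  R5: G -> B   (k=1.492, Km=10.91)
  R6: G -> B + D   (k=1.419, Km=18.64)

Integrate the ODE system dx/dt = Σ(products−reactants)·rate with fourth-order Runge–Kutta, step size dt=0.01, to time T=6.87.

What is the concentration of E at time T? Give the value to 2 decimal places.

RK4 with dt=0.01: 687 steps to T=6.87. Trajectory (selected grid times):
t=0.00: G=22.89 B=13.03 D=43.90 E=5.20
t=0.76: G=22.80 B=13.08 D=46.55 E=6.09
t=1.53: G=22.73 B=13.12 D=49.26 E=7.03
t=2.29: G=22.68 B=13.16 D=51.97 E=7.97
t=3.05: G=22.65 B=13.20 D=54.71 E=8.94
t=3.82: G=22.65 B=13.24 D=57.50 E=9.94
t=4.58: G=22.66 B=13.27 D=60.28 E=10.95
t=5.34: G=22.69 B=13.31 D=63.07 E=11.98
t=6.11: G=22.74 B=13.34 D=65.92 E=13.03
t=6.87: G=22.80 B=13.38 D=68.74 E=14.08
Read off E at T=6.87: 14.08

E at T = 14.08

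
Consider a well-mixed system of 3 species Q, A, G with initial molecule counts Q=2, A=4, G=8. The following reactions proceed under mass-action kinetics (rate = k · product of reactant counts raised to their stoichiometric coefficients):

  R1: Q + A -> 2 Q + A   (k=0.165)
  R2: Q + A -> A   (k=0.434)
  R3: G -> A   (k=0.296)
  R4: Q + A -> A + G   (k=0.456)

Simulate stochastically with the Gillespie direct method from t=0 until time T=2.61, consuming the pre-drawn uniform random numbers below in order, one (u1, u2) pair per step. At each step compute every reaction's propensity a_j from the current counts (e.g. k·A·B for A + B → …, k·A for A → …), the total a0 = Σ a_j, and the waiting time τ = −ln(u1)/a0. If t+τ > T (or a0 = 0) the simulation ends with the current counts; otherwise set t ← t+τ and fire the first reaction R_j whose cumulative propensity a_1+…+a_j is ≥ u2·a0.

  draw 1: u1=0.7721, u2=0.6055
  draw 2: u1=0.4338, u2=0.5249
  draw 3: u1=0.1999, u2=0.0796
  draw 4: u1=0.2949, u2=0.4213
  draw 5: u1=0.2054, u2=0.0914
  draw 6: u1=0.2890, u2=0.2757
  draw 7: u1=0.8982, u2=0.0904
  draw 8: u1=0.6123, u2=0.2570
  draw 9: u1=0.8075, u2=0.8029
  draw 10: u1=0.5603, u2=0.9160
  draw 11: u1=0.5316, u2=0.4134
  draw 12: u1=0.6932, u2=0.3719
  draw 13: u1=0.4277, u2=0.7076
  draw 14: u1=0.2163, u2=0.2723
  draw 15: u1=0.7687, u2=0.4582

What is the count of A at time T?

t=0.000: Q=2 A=4 G=8
Draw 1: a1=1.320, a2=3.472, a3=2.368, a4=3.648, a0=10.808; τ=−ln(0.7721)/10.808=0.024 → t=0.024; u2·a0=0.6055·10.808=6.544; a1+a2=4.792 < 6.544 ≤ a1+…+a3=7.160 → R3 fires; Q=2 A=5 G=7
Draw 2: a1=1.650, a2=4.340, a3=2.072, a4=4.560, a0=12.622; τ=−ln(0.4338)/12.622=0.066 → t=0.090; u2·a0=0.5249·12.622=6.625; a1+a2=5.990 < 6.625 ≤ a1+…+a3=8.062 → R3 fires; Q=2 A=6 G=6
Draw 3: a1=1.980, a2=5.208, a3=1.776, a4=5.472, a0=14.436; τ=−ln(0.1999)/14.436=0.112 → t=0.202; u2·a0=0.0796·14.436=1.149 ≤ a1=1.980 → R1 fires; Q=3 A=6 G=6
Draw 4: a1=2.970, a2=7.812, a3=1.776, a4=8.208, a0=20.766; τ=−ln(0.2949)/20.766=0.059 → t=0.260; u2·a0=0.4213·20.766=8.749; a1=2.970 < 8.749 ≤ a1+a2=10.782 → R2 fires; Q=2 A=6 G=6
Draw 5: a1=1.980, a2=5.208, a3=1.776, a4=5.472, a0=14.436; τ=−ln(0.2054)/14.436=0.110 → t=0.370; u2·a0=0.0914·14.436=1.319 ≤ a1=1.980 → R1 fires; Q=3 A=6 G=6
Draw 6: a1=2.970, a2=7.812, a3=1.776, a4=8.208, a0=20.766; τ=−ln(0.2890)/20.766=0.060 → t=0.430; u2·a0=0.2757·20.766=5.725; a1=2.970 < 5.725 ≤ a1+a2=10.782 → R2 fires; Q=2 A=6 G=6
Draw 7: a1=1.980, a2=5.208, a3=1.776, a4=5.472, a0=14.436; τ=−ln(0.8982)/14.436=0.007 → t=0.437; u2·a0=0.0904·14.436=1.305 ≤ a1=1.980 → R1 fires; Q=3 A=6 G=6
Draw 8: a1=2.970, a2=7.812, a3=1.776, a4=8.208, a0=20.766; τ=−ln(0.6123)/20.766=0.024 → t=0.461; u2·a0=0.2570·20.766=5.337; a1=2.970 < 5.337 ≤ a1+a2=10.782 → R2 fires; Q=2 A=6 G=6
Draw 9: a1=1.980, a2=5.208, a3=1.776, a4=5.472, a0=14.436; τ=−ln(0.8075)/14.436=0.015 → t=0.476; u2·a0=0.8029·14.436=11.591; a1+…+a3=8.964 < 11.591 ≤ a1+…+a4=14.436 → R4 fires; Q=1 A=6 G=7
Draw 10: a1=0.990, a2=2.604, a3=2.072, a4=2.736, a0=8.402; τ=−ln(0.5603)/8.402=0.069 → t=0.545; u2·a0=0.9160·8.402=7.696; a1+…+a3=5.666 < 7.696 ≤ a1+…+a4=8.402 → R4 fires; Q=0 A=6 G=8
Draw 11: a1=0.000, a2=0.000, a3=2.368, a4=0.000, a0=2.368; τ=−ln(0.5316)/2.368=0.267 → t=0.811; u2·a0=0.4134·2.368=0.979; a1+a2=0.000 < 0.979 ≤ a1+…+a3=2.368 → R3 fires; Q=0 A=7 G=7
Draw 12: a1=0.000, a2=0.000, a3=2.072, a4=0.000, a0=2.072; τ=−ln(0.6932)/2.072=0.177 → t=0.988; u2·a0=0.3719·2.072=0.771; a1+a2=0.000 < 0.771 ≤ a1+…+a3=2.072 → R3 fires; Q=0 A=8 G=6
Draw 13: a1=0.000, a2=0.000, a3=1.776, a4=0.000, a0=1.776; τ=−ln(0.4277)/1.776=0.478 → t=1.467; u2·a0=0.7076·1.776=1.257; a1+a2=0.000 < 1.257 ≤ a1+…+a3=1.776 → R3 fires; Q=0 A=9 G=5
Draw 14: a1=0.000, a2=0.000, a3=1.480, a4=0.000, a0=1.480; τ=−ln(0.2163)/1.480=1.035 → t=2.501; u2·a0=0.2723·1.480=0.403; a1+a2=0.000 < 0.403 ≤ a1+…+a3=1.480 → R3 fires; Q=0 A=10 G=4
Draw 15: a1=0.000, a2=0.000, a3=1.184, a4=0.000, a0=1.184; τ=−ln(0.7687)/1.184=0.222 → t=2.723 > T=2.61: stop.
Read off A at T=2.61: 10

A at T = 10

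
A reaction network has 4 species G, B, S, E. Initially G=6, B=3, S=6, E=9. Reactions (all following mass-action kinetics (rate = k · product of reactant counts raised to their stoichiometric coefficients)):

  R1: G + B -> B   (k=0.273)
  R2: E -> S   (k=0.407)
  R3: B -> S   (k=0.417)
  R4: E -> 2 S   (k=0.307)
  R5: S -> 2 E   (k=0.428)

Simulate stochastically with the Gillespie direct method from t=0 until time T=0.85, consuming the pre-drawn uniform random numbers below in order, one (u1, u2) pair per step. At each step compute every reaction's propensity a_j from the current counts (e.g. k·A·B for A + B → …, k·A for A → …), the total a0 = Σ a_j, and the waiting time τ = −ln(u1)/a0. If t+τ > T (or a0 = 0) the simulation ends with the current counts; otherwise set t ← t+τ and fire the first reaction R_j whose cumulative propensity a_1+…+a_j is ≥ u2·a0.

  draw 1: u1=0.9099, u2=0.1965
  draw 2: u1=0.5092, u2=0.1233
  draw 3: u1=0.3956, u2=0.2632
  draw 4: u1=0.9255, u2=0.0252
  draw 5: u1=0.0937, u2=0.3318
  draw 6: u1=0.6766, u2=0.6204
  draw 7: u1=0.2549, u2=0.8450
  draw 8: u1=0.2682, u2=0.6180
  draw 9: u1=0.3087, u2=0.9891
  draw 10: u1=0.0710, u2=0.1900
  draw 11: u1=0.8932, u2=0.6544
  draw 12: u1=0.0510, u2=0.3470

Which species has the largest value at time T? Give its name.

Dominant species at T: S

t=0.000: G=6 B=3 S=6 E=9
Draw 1: a1=4.914, a2=3.663, a3=1.251, a4=2.763, a5=2.568, a0=15.159; τ=−ln(0.9099)/15.159=0.006 → t=0.006; u2·a0=0.1965·15.159=2.979 ≤ a1=4.914 → R1 fires; G=5 B=3 S=6 E=9
Draw 2: a1=4.095, a2=3.663, a3=1.251, a4=2.763, a5=2.568, a0=14.340; τ=−ln(0.5092)/14.340=0.047 → t=0.053; u2·a0=0.1233·14.340=1.768 ≤ a1=4.095 → R1 fires; G=4 B=3 S=6 E=9
Draw 3: a1=3.276, a2=3.663, a3=1.251, a4=2.763, a5=2.568, a0=13.521; τ=−ln(0.3956)/13.521=0.069 → t=0.122; u2·a0=0.2632·13.521=3.559; a1=3.276 < 3.559 ≤ a1+a2=6.939 → R2 fires; G=4 B=3 S=7 E=8
Draw 4: a1=3.276, a2=3.256, a3=1.251, a4=2.456, a5=2.996, a0=13.235; τ=−ln(0.9255)/13.235=0.006 → t=0.128; u2·a0=0.0252·13.235=0.334 ≤ a1=3.276 → R1 fires; G=3 B=3 S=7 E=8
Draw 5: a1=2.457, a2=3.256, a3=1.251, a4=2.456, a5=2.996, a0=12.416; τ=−ln(0.0937)/12.416=0.191 → t=0.318; u2·a0=0.3318·12.416=4.120; a1=2.457 < 4.120 ≤ a1+a2=5.713 → R2 fires; G=3 B=3 S=8 E=7
Draw 6: a1=2.457, a2=2.849, a3=1.251, a4=2.149, a5=3.424, a0=12.130; τ=−ln(0.6766)/12.130=0.032 → t=0.351; u2·a0=0.6204·12.130=7.525; a1+…+a3=6.557 < 7.525 ≤ a1+…+a4=8.706 → R4 fires; G=3 B=3 S=10 E=6
Draw 7: a1=2.457, a2=2.442, a3=1.251, a4=1.842, a5=4.280, a0=12.272; τ=−ln(0.2549)/12.272=0.111 → t=0.462; u2·a0=0.8450·12.272=10.370; a1+…+a4=7.992 < 10.370 ≤ a1+…+a5=12.272 → R5 fires; G=3 B=3 S=9 E=8
Draw 8: a1=2.457, a2=3.256, a3=1.251, a4=2.456, a5=3.852, a0=13.272; τ=−ln(0.2682)/13.272=0.099 → t=0.561; u2·a0=0.6180·13.272=8.202; a1+…+a3=6.964 < 8.202 ≤ a1+…+a4=9.420 → R4 fires; G=3 B=3 S=11 E=7
Draw 9: a1=2.457, a2=2.849, a3=1.251, a4=2.149, a5=4.708, a0=13.414; τ=−ln(0.3087)/13.414=0.088 → t=0.649; u2·a0=0.9891·13.414=13.268; a1+…+a4=8.706 < 13.268 ≤ a1+…+a5=13.414 → R5 fires; G=3 B=3 S=10 E=9
Draw 10: a1=2.457, a2=3.663, a3=1.251, a4=2.763, a5=4.280, a0=14.414; τ=−ln(0.0710)/14.414=0.184 → t=0.832; u2·a0=0.1900·14.414=2.739; a1=2.457 < 2.739 ≤ a1+a2=6.120 → R2 fires; G=3 B=3 S=11 E=8
Draw 11: a1=2.457, a2=3.256, a3=1.251, a4=2.456, a5=4.708, a0=14.128; τ=−ln(0.8932)/14.128=0.008 → t=0.840; u2·a0=0.6544·14.128=9.245; a1+…+a3=6.964 < 9.245 ≤ a1+…+a4=9.420 → R4 fires; G=3 B=3 S=13 E=7
Draw 12: a1=2.457, a2=2.849, a3=1.251, a4=2.149, a5=5.564, a0=14.270; τ=−ln(0.0510)/14.270=0.209 → t=1.049 > T=0.85: stop.
At T=0.85: G=3 B=3 S=13 E=7; the largest is S.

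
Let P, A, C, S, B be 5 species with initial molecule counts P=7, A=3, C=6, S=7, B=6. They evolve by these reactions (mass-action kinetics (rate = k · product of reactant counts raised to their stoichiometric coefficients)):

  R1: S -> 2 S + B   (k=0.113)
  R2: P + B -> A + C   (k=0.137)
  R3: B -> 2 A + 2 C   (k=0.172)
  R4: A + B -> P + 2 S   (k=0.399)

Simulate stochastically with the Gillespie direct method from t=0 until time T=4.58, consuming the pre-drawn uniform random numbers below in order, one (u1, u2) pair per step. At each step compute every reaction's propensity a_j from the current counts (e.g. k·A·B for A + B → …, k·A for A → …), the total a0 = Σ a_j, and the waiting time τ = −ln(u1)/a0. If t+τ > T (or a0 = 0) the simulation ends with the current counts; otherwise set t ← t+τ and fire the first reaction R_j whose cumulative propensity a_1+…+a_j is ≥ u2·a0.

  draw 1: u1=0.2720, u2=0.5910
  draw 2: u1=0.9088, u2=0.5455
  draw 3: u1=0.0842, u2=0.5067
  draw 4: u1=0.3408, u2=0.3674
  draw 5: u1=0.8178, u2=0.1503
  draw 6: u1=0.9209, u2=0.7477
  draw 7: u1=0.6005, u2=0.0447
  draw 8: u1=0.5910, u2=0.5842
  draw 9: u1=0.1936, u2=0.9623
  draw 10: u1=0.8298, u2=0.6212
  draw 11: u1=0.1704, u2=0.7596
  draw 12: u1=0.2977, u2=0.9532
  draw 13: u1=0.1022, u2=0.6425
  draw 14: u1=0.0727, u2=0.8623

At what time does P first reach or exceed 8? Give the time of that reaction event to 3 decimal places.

Threshold first reached at t = 0.088

t=0.000: P=7 A=3 C=6 S=7 B=6
Draw 1: a1=0.791, a2=5.754, a3=1.032, a4=7.182, a0=14.759; τ=−ln(0.2720)/14.759=0.088 → t=0.088; u2·a0=0.5910·14.759=8.723; a1+…+a3=7.577 < 8.723 ≤ a1+…+a4=14.759 → R4 fires; P=8 A=2 C=6 S=9 B=5
Draw 2: a1=1.017, a2=5.480, a3=0.860, a4=3.990, a0=11.347; τ=−ln(0.9088)/11.347=0.008 → t=0.097; u2·a0=0.5455·11.347=6.190; a1=1.017 < 6.190 ≤ a1+a2=6.497 → R2 fires; P=7 A=3 C=7 S=9 B=4
Draw 3: a1=1.017, a2=3.836, a3=0.688, a4=4.788, a0=10.329; τ=−ln(0.0842)/10.329=0.240 → t=0.336; u2·a0=0.5067·10.329=5.234; a1+a2=4.853 < 5.234 ≤ a1+…+a3=5.541 → R3 fires; P=7 A=5 C=9 S=9 B=3
Draw 4: a1=1.017, a2=2.877, a3=0.516, a4=5.985, a0=10.395; τ=−ln(0.3408)/10.395=0.104 → t=0.440; u2·a0=0.3674·10.395=3.819; a1=1.017 < 3.819 ≤ a1+a2=3.894 → R2 fires; P=6 A=6 C=10 S=9 B=2
Draw 5: a1=1.017, a2=1.644, a3=0.344, a4=4.788, a0=7.793; τ=−ln(0.8178)/7.793=0.026 → t=0.466; u2·a0=0.1503·7.793=1.171; a1=1.017 < 1.171 ≤ a1+a2=2.661 → R2 fires; P=5 A=7 C=11 S=9 B=1
Draw 6: a1=1.017, a2=0.685, a3=0.172, a4=2.793, a0=4.667; τ=−ln(0.9209)/4.667=0.018 → t=0.483; u2·a0=0.7477·4.667=3.490; a1+…+a3=1.874 < 3.490 ≤ a1+…+a4=4.667 → R4 fires; P=6 A=6 C=11 S=11 B=0
Draw 7: a1=1.243, a2=0.000, a3=0.000, a4=0.000, a0=1.243; τ=−ln(0.6005)/1.243=0.410 → t=0.894; u2·a0=0.0447·1.243=0.056 ≤ a1=1.243 → R1 fires; P=6 A=6 C=11 S=12 B=1
Draw 8: a1=1.356, a2=0.822, a3=0.172, a4=2.394, a0=4.744; τ=−ln(0.5910)/4.744=0.111 → t=1.004; u2·a0=0.5842·4.744=2.771; a1+…+a3=2.350 < 2.771 ≤ a1+…+a4=4.744 → R4 fires; P=7 A=5 C=11 S=14 B=0
Draw 9: a1=1.582, a2=0.000, a3=0.000, a4=0.000, a0=1.582; τ=−ln(0.1936)/1.582=1.038 → t=2.042; u2·a0=0.9623·1.582=1.522 ≤ a1=1.582 → R1 fires; P=7 A=5 C=11 S=15 B=1
Draw 10: a1=1.695, a2=0.959, a3=0.172, a4=1.995, a0=4.821; τ=−ln(0.8298)/4.821=0.039 → t=2.081; u2·a0=0.6212·4.821=2.995; a1+…+a3=2.826 < 2.995 ≤ a1+…+a4=4.821 → R4 fires; P=8 A=4 C=11 S=17 B=0
Draw 11: a1=1.921, a2=0.000, a3=0.000, a4=0.000, a0=1.921; τ=−ln(0.1704)/1.921=0.921 → t=3.002; u2·a0=0.7596·1.921=1.459 ≤ a1=1.921 → R1 fires; P=8 A=4 C=11 S=18 B=1
Draw 12: a1=2.034, a2=1.096, a3=0.172, a4=1.596, a0=4.898; τ=−ln(0.2977)/4.898=0.247 → t=3.250; u2·a0=0.9532·4.898=4.669; a1+…+a3=3.302 < 4.669 ≤ a1+…+a4=4.898 → R4 fires; P=9 A=3 C=11 S=20 B=0
Draw 13: a1=2.260, a2=0.000, a3=0.000, a4=0.000, a0=2.260; τ=−ln(0.1022)/2.260=1.009 → t=4.259; u2·a0=0.6425·2.260=1.452 ≤ a1=2.260 → R1 fires; P=9 A=3 C=11 S=21 B=1
Draw 14: a1=2.373, a2=1.233, a3=0.172, a4=1.197, a0=4.975; τ=−ln(0.0727)/4.975=0.527 → t=4.786 > T=4.58: stop.
P first becomes ≥ 8 when it reaches 8 at the event at t=0.088.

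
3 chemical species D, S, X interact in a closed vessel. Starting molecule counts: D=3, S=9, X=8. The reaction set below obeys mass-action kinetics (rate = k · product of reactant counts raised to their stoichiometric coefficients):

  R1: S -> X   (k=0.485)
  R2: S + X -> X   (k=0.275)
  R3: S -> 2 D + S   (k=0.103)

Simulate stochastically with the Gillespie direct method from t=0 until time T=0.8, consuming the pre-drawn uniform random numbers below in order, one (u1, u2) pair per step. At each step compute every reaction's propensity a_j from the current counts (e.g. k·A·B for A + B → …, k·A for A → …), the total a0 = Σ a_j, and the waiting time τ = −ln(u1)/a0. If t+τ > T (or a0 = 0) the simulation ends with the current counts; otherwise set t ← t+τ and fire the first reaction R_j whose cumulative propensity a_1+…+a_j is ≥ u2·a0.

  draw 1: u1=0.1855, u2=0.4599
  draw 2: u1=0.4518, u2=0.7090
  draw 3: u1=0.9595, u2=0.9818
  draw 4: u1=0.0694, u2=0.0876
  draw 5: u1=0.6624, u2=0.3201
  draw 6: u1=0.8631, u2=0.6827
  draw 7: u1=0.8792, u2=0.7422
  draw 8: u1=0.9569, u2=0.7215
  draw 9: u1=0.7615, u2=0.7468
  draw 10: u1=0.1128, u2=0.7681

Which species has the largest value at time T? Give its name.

Dominant species at T: X

t=0.000: D=3 S=9 X=8
Draw 1: a1=4.365, a2=19.800, a3=0.927, a0=25.092; τ=−ln(0.1855)/25.092=0.067 → t=0.067; u2·a0=0.4599·25.092=11.540; a1=4.365 < 11.540 ≤ a1+a2=24.165 → R2 fires; D=3 S=8 X=8
Draw 2: a1=3.880, a2=17.600, a3=0.824, a0=22.304; τ=−ln(0.4518)/22.304=0.036 → t=0.103; u2·a0=0.7090·22.304=15.814; a1=3.880 < 15.814 ≤ a1+a2=21.480 → R2 fires; D=3 S=7 X=8
Draw 3: a1=3.395, a2=15.400, a3=0.721, a0=19.516; τ=−ln(0.9595)/19.516=0.002 → t=0.105; u2·a0=0.9818·19.516=19.161; a1+a2=18.795 < 19.161 ≤ a1+…+a3=19.516 → R3 fires; D=5 S=7 X=8
Draw 4: a1=3.395, a2=15.400, a3=0.721, a0=19.516; τ=−ln(0.0694)/19.516=0.137 → t=0.242; u2·a0=0.0876·19.516=1.710 ≤ a1=3.395 → R1 fires; D=5 S=6 X=9
Draw 5: a1=2.910, a2=14.850, a3=0.618, a0=18.378; τ=−ln(0.6624)/18.378=0.022 → t=0.264; u2·a0=0.3201·18.378=5.883; a1=2.910 < 5.883 ≤ a1+a2=17.760 → R2 fires; D=5 S=5 X=9
Draw 6: a1=2.425, a2=12.375, a3=0.515, a0=15.315; τ=−ln(0.8631)/15.315=0.010 → t=0.274; u2·a0=0.6827·15.315=10.456; a1=2.425 < 10.456 ≤ a1+a2=14.800 → R2 fires; D=5 S=4 X=9
Draw 7: a1=1.940, a2=9.900, a3=0.412, a0=12.252; τ=−ln(0.8792)/12.252=0.011 → t=0.284; u2·a0=0.7422·12.252=9.093; a1=1.940 < 9.093 ≤ a1+a2=11.840 → R2 fires; D=5 S=3 X=9
Draw 8: a1=1.455, a2=7.425, a3=0.309, a0=9.189; τ=−ln(0.9569)/9.189=0.005 → t=0.289; u2·a0=0.7215·9.189=6.630; a1=1.455 < 6.630 ≤ a1+a2=8.880 → R2 fires; D=5 S=2 X=9
Draw 9: a1=0.970, a2=4.950, a3=0.206, a0=6.126; τ=−ln(0.7615)/6.126=0.044 → t=0.333; u2·a0=0.7468·6.126=4.575; a1=0.970 < 4.575 ≤ a1+a2=5.920 → R2 fires; D=5 S=1 X=9
Draw 10: a1=0.485, a2=2.475, a3=0.103, a0=3.063; τ=−ln(0.1128)/3.063=0.712 → t=1.046 > T=0.8: stop.
At T=0.8: D=5 S=1 X=9; the largest is X.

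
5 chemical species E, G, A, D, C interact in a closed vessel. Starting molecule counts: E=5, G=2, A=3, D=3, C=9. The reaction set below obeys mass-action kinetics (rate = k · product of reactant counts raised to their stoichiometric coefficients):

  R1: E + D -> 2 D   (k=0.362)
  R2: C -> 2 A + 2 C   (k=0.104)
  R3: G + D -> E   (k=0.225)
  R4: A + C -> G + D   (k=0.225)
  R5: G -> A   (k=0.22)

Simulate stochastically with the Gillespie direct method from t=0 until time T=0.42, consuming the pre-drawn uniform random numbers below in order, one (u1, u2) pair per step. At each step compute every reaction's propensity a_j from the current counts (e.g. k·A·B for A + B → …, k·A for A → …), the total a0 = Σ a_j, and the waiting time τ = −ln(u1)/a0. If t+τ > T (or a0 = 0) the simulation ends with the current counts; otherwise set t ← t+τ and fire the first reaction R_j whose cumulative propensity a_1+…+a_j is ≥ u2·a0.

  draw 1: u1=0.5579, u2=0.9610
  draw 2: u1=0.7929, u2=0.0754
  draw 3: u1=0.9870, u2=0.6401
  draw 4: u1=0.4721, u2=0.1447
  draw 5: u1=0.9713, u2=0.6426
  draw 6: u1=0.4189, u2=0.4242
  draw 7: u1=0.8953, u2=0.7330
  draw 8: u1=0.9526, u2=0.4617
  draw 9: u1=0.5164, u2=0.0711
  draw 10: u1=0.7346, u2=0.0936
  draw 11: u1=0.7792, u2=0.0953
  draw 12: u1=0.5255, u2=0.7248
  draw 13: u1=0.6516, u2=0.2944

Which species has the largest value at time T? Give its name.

Dominant species at T: D

t=0.000: E=5 G=2 A=3 D=3 C=9
Draw 1: a1=5.430, a2=0.936, a3=1.350, a4=6.075, a5=0.440, a0=14.231; τ=−ln(0.5579)/14.231=0.041 → t=0.041; u2·a0=0.9610·14.231=13.676; a1+…+a3=7.716 < 13.676 ≤ a1+…+a4=13.791 → R4 fires; E=5 G=3 A=2 D=4 C=8
Draw 2: a1=7.240, a2=0.832, a3=2.700, a4=3.600, a5=0.660, a0=15.032; τ=−ln(0.7929)/15.032=0.015 → t=0.056; u2·a0=0.0754·15.032=1.133 ≤ a1=7.240 → R1 fires; E=4 G=3 A=2 D=5 C=8
Draw 3: a1=7.240, a2=0.832, a3=3.375, a4=3.600, a5=0.660, a0=15.707; τ=−ln(0.9870)/15.707=0.001 → t=0.057; u2·a0=0.6401·15.707=10.054; a1+a2=8.072 < 10.054 ≤ a1+…+a3=11.447 → R3 fires; E=5 G=2 A=2 D=4 C=8
Draw 4: a1=7.240, a2=0.832, a3=1.800, a4=3.600, a5=0.440, a0=13.912; τ=−ln(0.4721)/13.912=0.054 → t=0.111; u2·a0=0.1447·13.912=2.013 ≤ a1=7.240 → R1 fires; E=4 G=2 A=2 D=5 C=8
Draw 5: a1=7.240, a2=0.832, a3=2.250, a4=3.600, a5=0.440, a0=14.362; τ=−ln(0.9713)/14.362=0.002 → t=0.113; u2·a0=0.6426·14.362=9.229; a1+a2=8.072 < 9.229 ≤ a1+…+a3=10.322 → R3 fires; E=5 G=1 A=2 D=4 C=8
Draw 6: a1=7.240, a2=0.832, a3=0.900, a4=3.600, a5=0.220, a0=12.792; τ=−ln(0.4189)/12.792=0.068 → t=0.181; u2·a0=0.4242·12.792=5.426 ≤ a1=7.240 → R1 fires; E=4 G=1 A=2 D=5 C=8
Draw 7: a1=7.240, a2=0.832, a3=1.125, a4=3.600, a5=0.220, a0=13.017; τ=−ln(0.8953)/13.017=0.008 → t=0.190; u2·a0=0.7330·13.017=9.541; a1+…+a3=9.197 < 9.541 ≤ a1+…+a4=12.797 → R4 fires; E=4 G=2 A=1 D=6 C=7
Draw 8: a1=8.688, a2=0.728, a3=2.700, a4=1.575, a5=0.440, a0=14.131; τ=−ln(0.9526)/14.131=0.003 → t=0.193; u2·a0=0.4617·14.131=6.524 ≤ a1=8.688 → R1 fires; E=3 G=2 A=1 D=7 C=7
Draw 9: a1=7.602, a2=0.728, a3=3.150, a4=1.575, a5=0.440, a0=13.495; τ=−ln(0.5164)/13.495=0.049 → t=0.242; u2·a0=0.0711·13.495=0.959 ≤ a1=7.602 → R1 fires; E=2 G=2 A=1 D=8 C=7
Draw 10: a1=5.792, a2=0.728, a3=3.600, a4=1.575, a5=0.440, a0=12.135; τ=−ln(0.7346)/12.135=0.025 → t=0.268; u2·a0=0.0936·12.135=1.136 ≤ a1=5.792 → R1 fires; E=1 G=2 A=1 D=9 C=7
Draw 11: a1=3.258, a2=0.728, a3=4.050, a4=1.575, a5=0.440, a0=10.051; τ=−ln(0.7792)/10.051=0.025 → t=0.292; u2·a0=0.0953·10.051=0.958 ≤ a1=3.258 → R1 fires; E=0 G=2 A=1 D=10 C=7
Draw 12: a1=0.000, a2=0.728, a3=4.500, a4=1.575, a5=0.440, a0=7.243; τ=−ln(0.5255)/7.243=0.089 → t=0.381; u2·a0=0.7248·7.243=5.250; a1+…+a3=5.228 < 5.250 ≤ a1+…+a4=6.803 → R4 fires; E=0 G=3 A=0 D=11 C=6
Draw 13: a1=0.000, a2=0.624, a3=7.425, a4=0.000, a5=0.660, a0=8.709; τ=−ln(0.6516)/8.709=0.049 → t=0.430 > T=0.42: stop.
At T=0.42: E=0 G=3 A=0 D=11 C=6; the largest is D.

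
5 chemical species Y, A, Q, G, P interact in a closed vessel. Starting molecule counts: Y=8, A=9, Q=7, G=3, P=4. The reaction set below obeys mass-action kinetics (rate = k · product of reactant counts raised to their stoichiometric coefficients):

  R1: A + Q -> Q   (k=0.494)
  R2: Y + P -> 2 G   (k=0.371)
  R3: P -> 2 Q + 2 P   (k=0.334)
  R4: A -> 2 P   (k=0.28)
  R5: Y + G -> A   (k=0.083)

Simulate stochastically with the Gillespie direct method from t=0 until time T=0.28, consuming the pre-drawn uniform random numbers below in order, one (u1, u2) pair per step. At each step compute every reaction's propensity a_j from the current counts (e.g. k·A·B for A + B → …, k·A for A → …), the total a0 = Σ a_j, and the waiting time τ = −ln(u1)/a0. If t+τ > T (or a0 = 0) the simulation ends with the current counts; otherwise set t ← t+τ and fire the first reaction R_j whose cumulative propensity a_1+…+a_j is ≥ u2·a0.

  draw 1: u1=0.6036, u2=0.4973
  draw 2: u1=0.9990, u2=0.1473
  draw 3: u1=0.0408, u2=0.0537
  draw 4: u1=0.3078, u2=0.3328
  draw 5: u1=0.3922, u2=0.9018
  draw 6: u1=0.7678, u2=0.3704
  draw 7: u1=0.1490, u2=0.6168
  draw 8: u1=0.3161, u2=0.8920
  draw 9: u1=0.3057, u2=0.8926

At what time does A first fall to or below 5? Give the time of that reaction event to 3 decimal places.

Threshold first reached at t = 0.119

t=0.000: Y=8 A=9 Q=7 G=3 P=4
Draw 1: a1=31.122, a2=11.872, a3=1.336, a4=2.520, a5=1.992, a0=48.842; τ=−ln(0.6036)/48.842=0.010 → t=0.010; u2·a0=0.4973·48.842=24.289 ≤ a1=31.122 → R1 fires; Y=8 A=8 Q=7 G=3 P=4
Draw 2: a1=27.664, a2=11.872, a3=1.336, a4=2.240, a5=1.992, a0=45.104; τ=−ln(0.9990)/45.104=0.000 → t=0.010; u2·a0=0.1473·45.104=6.644 ≤ a1=27.664 → R1 fires; Y=8 A=7 Q=7 G=3 P=4
Draw 3: a1=24.206, a2=11.872, a3=1.336, a4=1.960, a5=1.992, a0=41.366; τ=−ln(0.0408)/41.366=0.077 → t=0.088; u2·a0=0.0537·41.366=2.221 ≤ a1=24.206 → R1 fires; Y=8 A=6 Q=7 G=3 P=4
Draw 4: a1=20.748, a2=11.872, a3=1.336, a4=1.680, a5=1.992, a0=37.628; τ=−ln(0.3078)/37.628=0.031 → t=0.119; u2·a0=0.3328·37.628=12.523 ≤ a1=20.748 → R1 fires; Y=8 A=5 Q=7 G=3 P=4
Draw 5: a1=17.290, a2=11.872, a3=1.336, a4=1.400, a5=1.992, a0=33.890; τ=−ln(0.3922)/33.890=0.028 → t=0.147; u2·a0=0.9018·33.890=30.562; a1+…+a3=30.498 < 30.562 ≤ a1+…+a4=31.898 → R4 fires; Y=8 A=4 Q=7 G=3 P=6
Draw 6: a1=13.832, a2=17.808, a3=2.004, a4=1.120, a5=1.992, a0=36.756; τ=−ln(0.7678)/36.756=0.007 → t=0.154; u2·a0=0.3704·36.756=13.614 ≤ a1=13.832 → R1 fires; Y=8 A=3 Q=7 G=3 P=6
Draw 7: a1=10.374, a2=17.808, a3=2.004, a4=0.840, a5=1.992, a0=33.018; τ=−ln(0.1490)/33.018=0.058 → t=0.211; u2·a0=0.6168·33.018=20.366; a1=10.374 < 20.366 ≤ a1+a2=28.182 → R2 fires; Y=7 A=3 Q=7 G=5 P=5
Draw 8: a1=10.374, a2=12.985, a3=1.670, a4=0.840, a5=2.905, a0=28.774; τ=−ln(0.3161)/28.774=0.040 → t=0.252; u2·a0=0.8920·28.774=25.666; a1+…+a3=25.029 < 25.666 ≤ a1+…+a4=25.869 → R4 fires; Y=7 A=2 Q=7 G=5 P=7
Draw 9: a1=6.916, a2=18.179, a3=2.338, a4=0.560, a5=2.905, a0=30.898; τ=−ln(0.3057)/30.898=0.038 → t=0.290 > T=0.28: stop.
A first becomes ≤ 5 when it reaches 5 at the event at t=0.119.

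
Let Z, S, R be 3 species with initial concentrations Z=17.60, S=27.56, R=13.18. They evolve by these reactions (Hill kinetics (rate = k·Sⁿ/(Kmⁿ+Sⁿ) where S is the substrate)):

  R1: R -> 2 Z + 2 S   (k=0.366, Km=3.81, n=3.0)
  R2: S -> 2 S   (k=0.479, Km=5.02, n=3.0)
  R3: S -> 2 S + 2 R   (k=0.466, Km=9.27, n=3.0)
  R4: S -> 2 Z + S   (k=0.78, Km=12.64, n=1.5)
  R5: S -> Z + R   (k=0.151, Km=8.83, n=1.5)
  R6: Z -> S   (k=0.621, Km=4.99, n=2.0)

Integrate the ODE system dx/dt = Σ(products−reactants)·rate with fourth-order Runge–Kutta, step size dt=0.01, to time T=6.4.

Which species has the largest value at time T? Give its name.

RK4 with dt=0.01: 640 steps to T=6.4. Trajectory (selected grid times):
t=0.00: Z=17.60 S=27.56 R=13.18
t=0.71: Z=18.64 S=29.04 R=13.66
t=1.42: Z=19.70 S=30.53 R=14.14
t=2.13: Z=20.77 S=32.03 R=14.62
t=2.84: Z=21.85 S=33.53 R=15.11
t=3.56: Z=22.96 S=35.05 R=15.60
t=4.27: Z=24.06 S=36.55 R=16.09
t=4.98: Z=25.17 S=38.06 R=16.58
t=5.69: Z=26.29 S=39.56 R=17.07
t=6.40: Z=27.42 S=41.07 R=17.57
At T=6.4: Z=27.42 S=41.07 R=17.57; the largest is S.

Dominant species at T: S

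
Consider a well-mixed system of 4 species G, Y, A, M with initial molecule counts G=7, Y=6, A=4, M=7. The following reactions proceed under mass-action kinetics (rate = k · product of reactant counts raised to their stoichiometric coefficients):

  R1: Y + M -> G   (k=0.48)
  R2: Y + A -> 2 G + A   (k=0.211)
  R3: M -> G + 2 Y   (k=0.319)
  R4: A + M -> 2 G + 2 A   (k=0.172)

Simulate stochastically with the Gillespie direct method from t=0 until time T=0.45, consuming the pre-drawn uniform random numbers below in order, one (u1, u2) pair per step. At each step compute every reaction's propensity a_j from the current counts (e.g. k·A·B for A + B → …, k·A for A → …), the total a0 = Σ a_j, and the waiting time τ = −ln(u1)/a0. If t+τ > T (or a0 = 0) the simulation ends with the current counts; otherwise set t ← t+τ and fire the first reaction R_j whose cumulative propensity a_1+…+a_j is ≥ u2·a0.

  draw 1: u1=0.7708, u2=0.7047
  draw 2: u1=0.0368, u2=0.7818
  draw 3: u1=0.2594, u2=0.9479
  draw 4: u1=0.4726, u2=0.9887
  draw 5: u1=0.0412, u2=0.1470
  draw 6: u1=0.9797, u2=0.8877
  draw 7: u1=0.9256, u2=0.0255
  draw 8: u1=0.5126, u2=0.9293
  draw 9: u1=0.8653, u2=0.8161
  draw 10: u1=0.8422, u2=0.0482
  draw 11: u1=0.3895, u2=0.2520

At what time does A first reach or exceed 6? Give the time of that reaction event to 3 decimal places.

Threshold first reached at t = 0.193

t=0.000: G=7 Y=6 A=4 M=7
Draw 1: a1=20.160, a2=5.064, a3=2.233, a4=4.816, a0=32.273; τ=−ln(0.7708)/32.273=0.008 → t=0.008; u2·a0=0.7047·32.273=22.743; a1=20.160 < 22.743 ≤ a1+a2=25.224 → R2 fires; G=9 Y=5 A=4 M=7
Draw 2: a1=16.800, a2=4.220, a3=2.233, a4=4.816, a0=28.069; τ=−ln(0.0368)/28.069=0.118 → t=0.126; u2·a0=0.7818·28.069=21.944; a1+a2=21.020 < 21.944 ≤ a1+…+a3=23.253 → R3 fires; G=10 Y=7 A=4 M=6
Draw 3: a1=20.160, a2=5.908, a3=1.914, a4=4.128, a0=32.110; τ=−ln(0.2594)/32.110=0.042 → t=0.168; u2·a0=0.9479·32.110=30.437; a1+…+a3=27.982 < 30.437 ≤ a1+…+a4=32.110 → R4 fires; G=12 Y=7 A=5 M=5
Draw 4: a1=16.800, a2=7.385, a3=1.595, a4=4.300, a0=30.080; τ=−ln(0.4726)/30.080=0.025 → t=0.193; u2·a0=0.9887·30.080=29.740; a1+…+a3=25.780 < 29.740 ≤ a1+…+a4=30.080 → R4 fires; G=14 Y=7 A=6 M=4
Draw 5: a1=13.440, a2=8.862, a3=1.276, a4=4.128, a0=27.706; τ=−ln(0.0412)/27.706=0.115 → t=0.308; u2·a0=0.1470·27.706=4.073 ≤ a1=13.440 → R1 fires; G=15 Y=6 A=6 M=3
Draw 6: a1=8.640, a2=7.596, a3=0.957, a4=3.096, a0=20.289; τ=−ln(0.9797)/20.289=0.001 → t=0.309; u2·a0=0.8877·20.289=18.011; a1+…+a3=17.193 < 18.011 ≤ a1+…+a4=20.289 → R4 fires; G=17 Y=6 A=7 M=2
Draw 7: a1=5.760, a2=8.862, a3=0.638, a4=2.408, a0=17.668; τ=−ln(0.9256)/17.668=0.004 → t=0.313; u2·a0=0.0255·17.668=0.451 ≤ a1=5.760 → R1 fires; G=18 Y=5 A=7 M=1
Draw 8: a1=2.400, a2=7.385, a3=0.319, a4=1.204, a0=11.308; τ=−ln(0.5126)/11.308=0.059 → t=0.372; u2·a0=0.9293·11.308=10.509; a1+…+a3=10.104 < 10.509 ≤ a1+…+a4=11.308 → R4 fires; G=20 Y=5 A=8 M=0
Draw 9: a1=0.000, a2=8.440, a3=0.000, a4=0.000, a0=8.440; τ=−ln(0.8653)/8.440=0.017 → t=0.389; u2·a0=0.8161·8.440=6.888; a1=0.000 < 6.888 ≤ a1+a2=8.440 → R2 fires; G=22 Y=4 A=8 M=0
Draw 10: a1=0.000, a2=6.752, a3=0.000, a4=0.000, a0=6.752; τ=−ln(0.8422)/6.752=0.025 → t=0.415; u2·a0=0.0482·6.752=0.325; a1=0.000 < 0.325 ≤ a1+a2=6.752 → R2 fires; G=24 Y=3 A=8 M=0
Draw 11: a1=0.000, a2=5.064, a3=0.000, a4=0.000, a0=5.064; τ=−ln(0.3895)/5.064=0.186 → t=0.601 > T=0.45: stop.
A first becomes ≥ 6 when it reaches 6 at the event at t=0.193.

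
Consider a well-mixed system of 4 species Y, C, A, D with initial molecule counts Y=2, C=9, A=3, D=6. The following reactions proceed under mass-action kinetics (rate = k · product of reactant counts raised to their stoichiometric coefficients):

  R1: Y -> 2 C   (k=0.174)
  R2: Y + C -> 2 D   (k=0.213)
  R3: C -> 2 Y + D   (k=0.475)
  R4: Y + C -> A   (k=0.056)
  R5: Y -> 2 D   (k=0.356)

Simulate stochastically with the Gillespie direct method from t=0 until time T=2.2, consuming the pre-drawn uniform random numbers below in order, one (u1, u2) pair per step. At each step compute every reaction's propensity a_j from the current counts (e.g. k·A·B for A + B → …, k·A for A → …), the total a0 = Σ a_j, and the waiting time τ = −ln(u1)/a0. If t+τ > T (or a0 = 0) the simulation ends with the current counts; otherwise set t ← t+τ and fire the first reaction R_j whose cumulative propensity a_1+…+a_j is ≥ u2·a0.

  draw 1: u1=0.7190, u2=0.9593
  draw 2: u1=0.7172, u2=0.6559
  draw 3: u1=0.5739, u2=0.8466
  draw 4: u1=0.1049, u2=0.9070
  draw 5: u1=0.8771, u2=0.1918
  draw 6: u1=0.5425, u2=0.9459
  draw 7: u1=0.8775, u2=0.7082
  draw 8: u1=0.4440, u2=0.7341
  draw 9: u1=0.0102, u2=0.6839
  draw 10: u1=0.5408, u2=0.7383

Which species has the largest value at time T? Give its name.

t=0.000: Y=2 C=9 A=3 D=6
Draw 1: a1=0.348, a2=3.834, a3=4.275, a4=1.008, a5=0.712, a0=10.177; τ=−ln(0.7190)/10.177=0.032 → t=0.032; u2·a0=0.9593·10.177=9.763; a1+…+a4=9.465 < 9.763 ≤ a1+…+a5=10.177 → R5 fires; Y=1 C=9 A=3 D=8
Draw 2: a1=0.174, a2=1.917, a3=4.275, a4=0.504, a5=0.356, a0=7.226; τ=−ln(0.7172)/7.226=0.046 → t=0.078; u2·a0=0.6559·7.226=4.740; a1+a2=2.091 < 4.740 ≤ a1+…+a3=6.366 → R3 fires; Y=3 C=8 A=3 D=9
Draw 3: a1=0.522, a2=5.112, a3=3.800, a4=1.344, a5=1.068, a0=11.846; τ=−ln(0.5739)/11.846=0.047 → t=0.125; u2·a0=0.8466·11.846=10.029; a1+…+a3=9.434 < 10.029 ≤ a1+…+a4=10.778 → R4 fires; Y=2 C=7 A=4 D=9
Draw 4: a1=0.348, a2=2.982, a3=3.325, a4=0.784, a5=0.712, a0=8.151; τ=−ln(0.1049)/8.151=0.277 → t=0.402; u2·a0=0.9070·8.151=7.393; a1+…+a3=6.655 < 7.393 ≤ a1+…+a4=7.439 → R4 fires; Y=1 C=6 A=5 D=9
Draw 5: a1=0.174, a2=1.278, a3=2.850, a4=0.336, a5=0.356, a0=4.994; τ=−ln(0.8771)/4.994=0.026 → t=0.428; u2·a0=0.1918·4.994=0.958; a1=0.174 < 0.958 ≤ a1+a2=1.452 → R2 fires; Y=0 C=5 A=5 D=11
Draw 6: a1=0.000, a2=0.000, a3=2.375, a4=0.000, a5=0.000, a0=2.375; τ=−ln(0.5425)/2.375=0.258 → t=0.686; u2·a0=0.9459·2.375=2.247; a1+a2=0.000 < 2.247 ≤ a1+…+a3=2.375 → R3 fires; Y=2 C=4 A=5 D=12
Draw 7: a1=0.348, a2=1.704, a3=1.900, a4=0.448, a5=0.712, a0=5.112; τ=−ln(0.8775)/5.112=0.026 → t=0.711; u2·a0=0.7082·5.112=3.620; a1+a2=2.052 < 3.620 ≤ a1+…+a3=3.952 → R3 fires; Y=4 C=3 A=5 D=13
Draw 8: a1=0.696, a2=2.556, a3=1.425, a4=0.672, a5=1.424, a0=6.773; τ=−ln(0.4440)/6.773=0.120 → t=0.831; u2·a0=0.7341·6.773=4.972; a1+…+a3=4.677 < 4.972 ≤ a1+…+a4=5.349 → R4 fires; Y=3 C=2 A=6 D=13
Draw 9: a1=0.522, a2=1.278, a3=0.950, a4=0.336, a5=1.068, a0=4.154; τ=−ln(0.0102)/4.154=1.104 → t=1.935; u2·a0=0.6839·4.154=2.841; a1+…+a3=2.750 < 2.841 ≤ a1+…+a4=3.086 → R4 fires; Y=2 C=1 A=7 D=13
Draw 10: a1=0.348, a2=0.426, a3=0.475, a4=0.112, a5=0.712, a0=2.073; τ=−ln(0.5408)/2.073=0.297 → t=2.231 > T=2.2: stop.
At T=2.2: Y=2 C=1 A=7 D=13; the largest is D.

Dominant species at T: D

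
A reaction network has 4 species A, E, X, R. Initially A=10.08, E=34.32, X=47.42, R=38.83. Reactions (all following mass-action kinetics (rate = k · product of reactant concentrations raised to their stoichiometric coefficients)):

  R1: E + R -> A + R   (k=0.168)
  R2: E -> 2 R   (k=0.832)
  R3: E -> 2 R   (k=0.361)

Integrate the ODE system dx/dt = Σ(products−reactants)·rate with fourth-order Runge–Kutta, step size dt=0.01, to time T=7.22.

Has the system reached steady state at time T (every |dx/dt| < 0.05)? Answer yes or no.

Steady state at T: yes

RK4 with dt=0.01: 722 steps to T=7.22. Trajectory (selected grid times):
t=0.00: A=10.08 E=34.32 X=47.42 R=38.83
t=0.80: A=39.58 E=0.02 X=47.42 R=48.43
t=1.60: A=39.60 E=0.00 X=47.42 R=48.44
t=2.41: A=39.60 E=0.00 X=47.42 R=48.44
t=3.21: A=39.60 E=0.00 X=47.42 R=48.44
t=4.01: A=39.60 E=0.00 X=47.42 R=48.44
t=4.81: A=39.60 E=0.00 X=47.42 R=48.44
t=5.62: A=39.60 E=0.00 X=47.42 R=48.44
t=6.42: A=39.60 E=0.00 X=47.42 R=48.44
t=7.22: A=39.60 E=0.00 X=47.42 R=48.44
Rates at T: R1=0.0000, R2=0.0000, R3=0.0000
dx/dt at T (Σ net stoichiometry × rate): A=+0.0000, E=-0.0000, X=+0.0000, R=+0.0000
Largest |dx/dt| is |-0.0000| (E) < 0.05 → steady.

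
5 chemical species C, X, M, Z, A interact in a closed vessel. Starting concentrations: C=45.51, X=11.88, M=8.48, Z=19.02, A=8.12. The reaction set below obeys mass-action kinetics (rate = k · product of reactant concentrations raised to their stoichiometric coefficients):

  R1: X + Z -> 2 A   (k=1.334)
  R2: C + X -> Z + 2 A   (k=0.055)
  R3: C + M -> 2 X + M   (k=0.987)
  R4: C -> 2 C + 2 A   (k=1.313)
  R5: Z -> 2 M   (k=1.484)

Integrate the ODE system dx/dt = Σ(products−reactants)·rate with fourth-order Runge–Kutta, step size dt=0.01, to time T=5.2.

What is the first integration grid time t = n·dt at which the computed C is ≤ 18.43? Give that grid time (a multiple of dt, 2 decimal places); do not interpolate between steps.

RK4 with dt=0.01: 520 steps to T=5.2. Trajectory (selected grid times):
t=0.00: C=45.51 X=11.88 M=8.48 Z=19.02 A=8.12
t=0.09: C=18.54 X=41.20 M=10.55 Z=1.51 A=63.80
t=0.10: C=16.53 X=43.70 M=10.59 Z=1.15 A=66.56
t=0.58: C=0.04 X=63.26 M=10.80 Z=0.00 A=88.14
t=1.16: C=0.00 X=63.30 M=10.80 Z=0.00 A=88.19
t=1.73: C=0.00 X=63.30 M=10.80 Z=0.00 A=88.19
t=2.31: C=0.00 X=63.30 M=10.80 Z=0.00 A=88.19
t=2.89: C=0.00 X=63.30 M=10.80 Z=0.00 A=88.19
t=3.47: C=0.00 X=63.30 M=10.80 Z=0.00 A=88.19
t=4.04: C=0.00 X=63.30 M=10.80 Z=0.00 A=88.19
t=4.62: C=0.00 X=63.30 M=10.80 Z=0.00 A=88.19
t=5.20: C=0.00 X=63.30 M=10.80 Z=0.00 A=88.19
C(0.09)=18.540 > 18.43 but C(0.10)=16.533 ≤ 18.43, so the first grid time is t=0.10.

Threshold first reached at t = 0.10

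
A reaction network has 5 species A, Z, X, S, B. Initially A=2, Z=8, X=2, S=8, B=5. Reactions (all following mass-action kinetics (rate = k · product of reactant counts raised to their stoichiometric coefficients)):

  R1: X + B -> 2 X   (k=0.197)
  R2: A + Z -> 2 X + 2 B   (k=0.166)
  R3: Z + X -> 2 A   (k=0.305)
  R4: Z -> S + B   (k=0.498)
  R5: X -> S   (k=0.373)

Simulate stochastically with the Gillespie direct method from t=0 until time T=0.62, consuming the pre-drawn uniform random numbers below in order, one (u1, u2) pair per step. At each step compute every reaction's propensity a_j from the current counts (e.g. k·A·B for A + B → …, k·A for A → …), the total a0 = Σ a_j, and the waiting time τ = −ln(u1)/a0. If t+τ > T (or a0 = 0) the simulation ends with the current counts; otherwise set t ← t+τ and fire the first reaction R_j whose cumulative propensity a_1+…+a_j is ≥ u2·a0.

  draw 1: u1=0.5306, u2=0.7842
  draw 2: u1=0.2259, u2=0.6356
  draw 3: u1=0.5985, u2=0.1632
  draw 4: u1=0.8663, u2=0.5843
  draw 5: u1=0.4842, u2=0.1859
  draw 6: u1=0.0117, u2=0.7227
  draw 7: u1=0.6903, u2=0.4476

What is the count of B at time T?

t=0.000: A=2 Z=8 X=2 S=8 B=5
Draw 1: a1=1.970, a2=2.656, a3=4.880, a4=3.984, a5=0.746, a0=14.236; τ=−ln(0.5306)/14.236=0.045 → t=0.045; u2·a0=0.7842·14.236=11.164; a1+…+a3=9.506 < 11.164 ≤ a1+…+a4=13.490 → R4 fires; A=2 Z=7 X=2 S=9 B=6
Draw 2: a1=2.364, a2=2.324, a3=4.270, a4=3.486, a5=0.746, a0=13.190; τ=−ln(0.2259)/13.190=0.113 → t=0.157; u2·a0=0.6356·13.190=8.384; a1+a2=4.688 < 8.384 ≤ a1+…+a3=8.958 → R3 fires; A=4 Z=6 X=1 S=9 B=6
Draw 3: a1=1.182, a2=3.984, a3=1.830, a4=2.988, a5=0.373, a0=10.357; τ=−ln(0.5985)/10.357=0.050 → t=0.207; u2·a0=0.1632·10.357=1.690; a1=1.182 < 1.690 ≤ a1+a2=5.166 → R2 fires; A=3 Z=5 X=3 S=9 B=8
Draw 4: a1=4.728, a2=2.490, a3=4.575, a4=2.490, a5=1.119, a0=15.402; τ=−ln(0.8663)/15.402=0.009 → t=0.216; u2·a0=0.5843·15.402=8.999; a1+a2=7.218 < 8.999 ≤ a1+…+a3=11.793 → R3 fires; A=5 Z=4 X=2 S=9 B=8
Draw 5: a1=3.152, a2=3.320, a3=2.440, a4=1.992, a5=0.746, a0=11.650; τ=−ln(0.4842)/11.650=0.062 → t=0.278; u2·a0=0.1859·11.650=2.166 ≤ a1=3.152 → R1 fires; A=5 Z=4 X=3 S=9 B=7
Draw 6: a1=4.137, a2=3.320, a3=3.660, a4=1.992, a5=1.119, a0=14.228; τ=−ln(0.0117)/14.228=0.313 → t=0.591; u2·a0=0.7227·14.228=10.283; a1+a2=7.457 < 10.283 ≤ a1+…+a3=11.117 → R3 fires; A=7 Z=3 X=2 S=9 B=7
Draw 7: a1=2.758, a2=3.486, a3=1.830, a4=1.494, a5=0.746, a0=10.314; τ=−ln(0.6903)/10.314=0.036 → t=0.627 > T=0.62: stop.
Read off B at T=0.62: 7

B at T = 7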